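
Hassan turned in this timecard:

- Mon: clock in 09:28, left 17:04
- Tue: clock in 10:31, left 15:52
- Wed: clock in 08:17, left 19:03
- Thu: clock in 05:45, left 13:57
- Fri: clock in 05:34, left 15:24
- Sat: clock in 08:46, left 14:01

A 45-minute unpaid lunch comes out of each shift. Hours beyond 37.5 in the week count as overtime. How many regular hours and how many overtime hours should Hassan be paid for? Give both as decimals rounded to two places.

Mon: 09:28–17:04 = 7 h 36 min; less 45 min break → 6 h 51 min
Tue: 10:31–15:52 = 5 h 21 min; less 45 min break → 4 h 36 min
Wed: 08:17–19:03 = 10 h 46 min; less 45 min break → 10 h 1 min
Thu: 05:45–13:57 = 8 h 12 min; less 45 min break → 7 h 27 min
Fri: 05:34–15:24 = 9 h 50 min; less 45 min break → 9 h 5 min
Sat: 08:46–14:01 = 5 h 15 min; less 45 min break → 4 h 30 min
Total worked: 42 h 30 min = 42.50 h.
Threshold 37.5 h → overtime 5 h 0 min, regular 37 h 30 min.

Regular 37.50 hours, overtime 5.00 hours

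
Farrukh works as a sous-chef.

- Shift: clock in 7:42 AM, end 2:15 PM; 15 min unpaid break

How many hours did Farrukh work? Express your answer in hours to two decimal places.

6.30 hours

Shift: 7:42 AM–2:15 PM = 6 h 33 min; less 15 min break → 6 h 18 min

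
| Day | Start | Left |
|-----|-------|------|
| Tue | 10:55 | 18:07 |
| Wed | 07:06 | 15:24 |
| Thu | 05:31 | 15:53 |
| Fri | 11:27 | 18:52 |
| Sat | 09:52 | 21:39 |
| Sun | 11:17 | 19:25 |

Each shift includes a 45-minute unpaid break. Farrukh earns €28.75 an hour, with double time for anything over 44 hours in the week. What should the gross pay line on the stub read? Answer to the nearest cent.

Tue: 10:55–18:07 = 7 h 12 min; less 45 min break → 6 h 27 min
Wed: 07:06–15:24 = 8 h 18 min; less 45 min break → 7 h 33 min
Thu: 05:31–15:53 = 10 h 22 min; less 45 min break → 9 h 37 min
Fri: 11:27–18:52 = 7 h 25 min; less 45 min break → 6 h 40 min
Sat: 09:52–21:39 = 11 h 47 min; less 45 min break → 11 h 2 min
Sun: 11:17–19:25 = 8 h 8 min; less 45 min break → 7 h 23 min
Total worked: 48 h 42 min = 2922 min.
Regular 44 h 0 min = 2640 min at €28.75/h; overtime 4 h 42 min = 282 min at €57.50/h.
Pay = (2640 × €28.75 + 282 × €57.50) ÷ 60 = €1535.25.

€1535.25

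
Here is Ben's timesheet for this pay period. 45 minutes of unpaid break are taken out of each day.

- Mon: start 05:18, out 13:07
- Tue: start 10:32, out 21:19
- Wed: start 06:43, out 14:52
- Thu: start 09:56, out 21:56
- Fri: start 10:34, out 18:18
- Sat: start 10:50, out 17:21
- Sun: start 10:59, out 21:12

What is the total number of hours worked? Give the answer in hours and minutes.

Mon: 05:18–13:07 = 7 h 49 min; less 45 min break → 7 h 4 min
Tue: 10:32–21:19 = 10 h 47 min; less 45 min break → 10 h 2 min
Wed: 06:43–14:52 = 8 h 9 min; less 45 min break → 7 h 24 min
Thu: 09:56–21:56 = 12 h 0 min; less 45 min break → 11 h 15 min
Fri: 10:34–18:18 = 7 h 44 min; less 45 min break → 6 h 59 min
Sat: 10:50–17:21 = 6 h 31 min; less 45 min break → 5 h 46 min
Sun: 10:59–21:12 = 10 h 13 min; less 45 min break → 9 h 28 min
Total: 7 h 4 min + 10 h 2 min + 7 h 24 min + 11 h 15 min + 6 h 59 min + 5 h 46 min + 9 h 28 min = 57 h 58 min.

57 h 58 min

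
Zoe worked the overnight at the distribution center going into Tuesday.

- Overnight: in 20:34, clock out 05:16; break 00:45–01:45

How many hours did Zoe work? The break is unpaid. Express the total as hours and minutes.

Overnight: 20:34 → midnight = 3 h 26 min; midnight → 05:16 = 5 h 16 min; span 8 h 42 min; less 60 min break → 7 h 42 min

7 h 42 min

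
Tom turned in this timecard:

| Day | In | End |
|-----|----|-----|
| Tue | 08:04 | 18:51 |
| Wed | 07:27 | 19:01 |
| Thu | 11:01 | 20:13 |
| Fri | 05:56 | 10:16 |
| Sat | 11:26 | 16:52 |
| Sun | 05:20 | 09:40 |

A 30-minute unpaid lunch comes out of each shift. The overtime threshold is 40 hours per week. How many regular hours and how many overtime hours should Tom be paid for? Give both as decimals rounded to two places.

Tue: 08:04–18:51 = 10 h 47 min; less 30 min break → 10 h 17 min
Wed: 07:27–19:01 = 11 h 34 min; less 30 min break → 11 h 4 min
Thu: 11:01–20:13 = 9 h 12 min; less 30 min break → 8 h 42 min
Fri: 05:56–10:16 = 4 h 20 min; less 30 min break → 3 h 50 min
Sat: 11:26–16:52 = 5 h 26 min; less 30 min break → 4 h 56 min
Sun: 05:20–09:40 = 4 h 20 min; less 30 min break → 3 h 50 min
Total worked: 42 h 39 min = 42.65 h.
Threshold 40 h → overtime 2 h 39 min, regular 40 h 0 min.

Regular 40.00 hours, overtime 2.65 hours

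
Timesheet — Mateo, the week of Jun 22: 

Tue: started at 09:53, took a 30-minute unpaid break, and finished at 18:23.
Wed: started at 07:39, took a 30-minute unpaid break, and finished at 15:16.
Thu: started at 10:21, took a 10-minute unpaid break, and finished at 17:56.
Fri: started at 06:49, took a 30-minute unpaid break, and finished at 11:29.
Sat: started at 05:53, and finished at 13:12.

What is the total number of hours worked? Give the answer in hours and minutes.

Tue: 09:53–18:23 = 8 h 30 min; less 30 min break → 8 h 0 min
Wed: 07:39–15:16 = 7 h 37 min; less 30 min break → 7 h 7 min
Thu: 10:21–17:56 = 7 h 35 min; less 10 min break → 7 h 25 min
Fri: 06:49–11:29 = 4 h 40 min; less 30 min break → 4 h 10 min
Sat: 05:53–13:12 = 7 h 19 min
Total: 8 h 0 min + 7 h 7 min + 7 h 25 min + 4 h 10 min + 7 h 19 min = 34 h 1 min.

34 h 1 min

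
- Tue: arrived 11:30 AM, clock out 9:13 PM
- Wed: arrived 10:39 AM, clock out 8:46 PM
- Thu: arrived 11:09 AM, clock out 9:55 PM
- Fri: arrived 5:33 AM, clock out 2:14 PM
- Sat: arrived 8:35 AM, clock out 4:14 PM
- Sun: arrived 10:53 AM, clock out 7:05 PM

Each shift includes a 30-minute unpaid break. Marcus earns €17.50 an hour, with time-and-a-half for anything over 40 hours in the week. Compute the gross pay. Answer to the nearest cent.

€1018.50

Tue: 11:30 AM–9:13 PM = 9 h 43 min; less 30 min break → 9 h 13 min
Wed: 10:39 AM–8:46 PM = 10 h 7 min; less 30 min break → 9 h 37 min
Thu: 11:09 AM–9:55 PM = 10 h 46 min; less 30 min break → 10 h 16 min
Fri: 5:33 AM–2:14 PM = 8 h 41 min; less 30 min break → 8 h 11 min
Sat: 8:35 AM–4:14 PM = 7 h 39 min; less 30 min break → 7 h 9 min
Sun: 10:53 AM–7:05 PM = 8 h 12 min; less 30 min break → 7 h 42 min
Total worked: 52 h 8 min = 3128 min.
Regular 40 h 0 min = 2400 min at €17.50/h; overtime 12 h 8 min = 728 min at €26.25/h.
Pay = (2400 × €17.50 + 728 × €26.25) ÷ 60 = €1018.50.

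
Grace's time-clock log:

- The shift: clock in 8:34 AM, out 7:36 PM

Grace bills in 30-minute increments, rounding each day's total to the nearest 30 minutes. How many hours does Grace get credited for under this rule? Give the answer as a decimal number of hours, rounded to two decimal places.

11.00 hours

The shift: 8:34 AM–7:36 PM = 11 h 2 min → rounds to 11 h 0 min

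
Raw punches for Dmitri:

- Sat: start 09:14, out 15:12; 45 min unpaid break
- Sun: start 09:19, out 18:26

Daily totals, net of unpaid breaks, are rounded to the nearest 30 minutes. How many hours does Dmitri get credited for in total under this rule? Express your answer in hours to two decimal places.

14.00 hours

Sat: 09:14–15:12 = 5 h 58 min − 45 min = 5 h 13 min → rounds to 5 h 0 min
Sun: 09:19–18:26 = 9 h 7 min → rounds to 9 h 0 min
Total credited: 14 h 0 min.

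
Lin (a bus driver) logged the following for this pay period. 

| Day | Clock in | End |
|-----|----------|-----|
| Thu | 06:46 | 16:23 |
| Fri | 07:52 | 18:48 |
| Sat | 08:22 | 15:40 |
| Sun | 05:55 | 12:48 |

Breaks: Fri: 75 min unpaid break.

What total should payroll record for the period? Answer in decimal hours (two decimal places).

33.48 hours

Thu: 06:46–16:23 = 9 h 37 min
Fri: 07:52–18:48 = 10 h 56 min; less 75 min break → 9 h 41 min
Sat: 08:22–15:40 = 7 h 18 min
Sun: 05:55–12:48 = 6 h 53 min
Total: 9 h 37 min + 9 h 41 min + 7 h 18 min + 6 h 53 min = 33 h 29 min.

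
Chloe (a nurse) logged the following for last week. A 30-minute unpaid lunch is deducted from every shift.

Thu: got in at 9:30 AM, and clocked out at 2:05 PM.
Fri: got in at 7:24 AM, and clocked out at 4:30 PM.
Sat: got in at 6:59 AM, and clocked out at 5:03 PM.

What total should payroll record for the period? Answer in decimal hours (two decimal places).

22.25 hours

Thu: 9:30 AM–2:05 PM = 4 h 35 min; less 30 min break → 4 h 5 min
Fri: 7:24 AM–4:30 PM = 9 h 6 min; less 30 min break → 8 h 36 min
Sat: 6:59 AM–5:03 PM = 10 h 4 min; less 30 min break → 9 h 34 min
Total: 4 h 5 min + 8 h 36 min + 9 h 34 min = 22 h 15 min.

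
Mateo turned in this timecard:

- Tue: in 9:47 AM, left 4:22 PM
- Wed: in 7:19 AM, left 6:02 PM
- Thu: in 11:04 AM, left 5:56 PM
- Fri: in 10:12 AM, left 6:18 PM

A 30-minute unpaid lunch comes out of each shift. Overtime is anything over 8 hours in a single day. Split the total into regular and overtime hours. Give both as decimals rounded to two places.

Regular 28.05 hours, overtime 2.22 hours

Tue: 9:47 AM–4:22 PM = 6 h 35 min; less 30 min break → 6 h 5 min
Wed: 7:19 AM–6:02 PM = 10 h 43 min; less 30 min break → 10 h 13 min
Thu: 11:04 AM–5:56 PM = 6 h 52 min; less 30 min break → 6 h 22 min
Fri: 10:12 AM–6:18 PM = 8 h 6 min; less 30 min break → 7 h 36 min
Tue reg 6 h 5 min / OT 0 h 0 min; Wed reg 8 h 0 min / OT 2 h 13 min; Thu reg 6 h 22 min / OT 0 h 0 min; Fri reg 7 h 36 min / OT 0 h 0 min.
Totals: regular 28 h 3 min, overtime 2 h 13 min.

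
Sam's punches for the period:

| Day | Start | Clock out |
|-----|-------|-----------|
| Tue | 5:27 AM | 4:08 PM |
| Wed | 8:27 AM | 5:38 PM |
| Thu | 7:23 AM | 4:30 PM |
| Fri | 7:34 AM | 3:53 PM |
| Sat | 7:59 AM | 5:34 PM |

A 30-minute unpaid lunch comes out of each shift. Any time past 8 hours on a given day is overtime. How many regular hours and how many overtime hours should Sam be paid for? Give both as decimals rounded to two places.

Regular 39.82 hours, overtime 4.57 hours

Tue: 5:27 AM–4:08 PM = 10 h 41 min; less 30 min break → 10 h 11 min
Wed: 8:27 AM–5:38 PM = 9 h 11 min; less 30 min break → 8 h 41 min
Thu: 7:23 AM–4:30 PM = 9 h 7 min; less 30 min break → 8 h 37 min
Fri: 7:34 AM–3:53 PM = 8 h 19 min; less 30 min break → 7 h 49 min
Sat: 7:59 AM–5:34 PM = 9 h 35 min; less 30 min break → 9 h 5 min
Tue reg 8 h 0 min / OT 2 h 11 min; Wed reg 8 h 0 min / OT 0 h 41 min; Thu reg 8 h 0 min / OT 0 h 37 min; Fri reg 7 h 49 min / OT 0 h 0 min; Sat reg 8 h 0 min / OT 1 h 5 min.
Totals: regular 39 h 49 min, overtime 4 h 34 min.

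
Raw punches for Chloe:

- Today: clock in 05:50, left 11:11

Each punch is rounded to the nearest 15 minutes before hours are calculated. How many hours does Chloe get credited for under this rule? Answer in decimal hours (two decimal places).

Today: in 05:50→05:45, out 11:11→11:15; 5 h 30 min

5.50 hours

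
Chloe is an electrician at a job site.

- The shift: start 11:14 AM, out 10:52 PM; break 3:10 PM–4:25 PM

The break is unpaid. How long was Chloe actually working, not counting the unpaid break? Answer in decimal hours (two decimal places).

10.38 hours

The shift: 11:14 AM–10:52 PM = 11 h 38 min; less 75 min break → 10 h 23 min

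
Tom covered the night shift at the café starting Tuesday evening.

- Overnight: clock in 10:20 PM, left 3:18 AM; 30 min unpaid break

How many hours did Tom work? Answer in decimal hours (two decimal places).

Overnight: 10:20 PM → midnight = 1 h 40 min; midnight → 3:18 AM = 3 h 18 min; span 4 h 58 min; less 30 min break → 4 h 28 min

4.47 hours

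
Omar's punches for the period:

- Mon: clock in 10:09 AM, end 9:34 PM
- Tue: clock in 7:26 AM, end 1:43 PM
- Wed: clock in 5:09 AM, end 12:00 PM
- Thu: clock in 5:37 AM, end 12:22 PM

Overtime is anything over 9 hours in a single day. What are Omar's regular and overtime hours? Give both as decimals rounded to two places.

Regular 28.88 hours, overtime 2.42 hours

Mon: 10:09 AM–9:34 PM = 11 h 25 min
Tue: 7:26 AM–1:43 PM = 6 h 17 min
Wed: 5:09 AM–12:00 PM = 6 h 51 min
Thu: 5:37 AM–12:22 PM = 6 h 45 min
Mon reg 9 h 0 min / OT 2 h 25 min; Tue reg 6 h 17 min / OT 0 h 0 min; Wed reg 6 h 51 min / OT 0 h 0 min; Thu reg 6 h 45 min / OT 0 h 0 min.
Totals: regular 28 h 53 min, overtime 2 h 25 min.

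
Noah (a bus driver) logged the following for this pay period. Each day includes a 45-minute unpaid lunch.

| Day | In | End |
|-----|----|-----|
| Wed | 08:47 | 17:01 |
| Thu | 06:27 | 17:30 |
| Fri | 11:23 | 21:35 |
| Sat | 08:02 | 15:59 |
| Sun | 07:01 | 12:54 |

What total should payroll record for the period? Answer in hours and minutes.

Wed: 08:47–17:01 = 8 h 14 min; less 45 min break → 7 h 29 min
Thu: 06:27–17:30 = 11 h 3 min; less 45 min break → 10 h 18 min
Fri: 11:23–21:35 = 10 h 12 min; less 45 min break → 9 h 27 min
Sat: 08:02–15:59 = 7 h 57 min; less 45 min break → 7 h 12 min
Sun: 07:01–12:54 = 5 h 53 min; less 45 min break → 5 h 8 min
Total: 7 h 29 min + 10 h 18 min + 9 h 27 min + 7 h 12 min + 5 h 8 min = 39 h 34 min.

39 h 34 min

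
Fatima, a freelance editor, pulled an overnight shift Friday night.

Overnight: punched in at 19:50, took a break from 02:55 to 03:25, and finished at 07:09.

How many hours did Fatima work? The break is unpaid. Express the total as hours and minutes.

Overnight: 19:50 → midnight = 4 h 10 min; midnight → 07:09 = 7 h 9 min; span 11 h 19 min; less 30 min break → 10 h 49 min

10 h 49 min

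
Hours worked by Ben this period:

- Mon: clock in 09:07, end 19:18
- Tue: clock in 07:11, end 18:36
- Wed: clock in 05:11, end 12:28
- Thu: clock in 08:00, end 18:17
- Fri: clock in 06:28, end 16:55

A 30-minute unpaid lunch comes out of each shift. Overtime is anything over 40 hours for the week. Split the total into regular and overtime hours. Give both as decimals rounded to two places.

Mon: 09:07–19:18 = 10 h 11 min; less 30 min break → 9 h 41 min
Tue: 07:11–18:36 = 11 h 25 min; less 30 min break → 10 h 55 min
Wed: 05:11–12:28 = 7 h 17 min; less 30 min break → 6 h 47 min
Thu: 08:00–18:17 = 10 h 17 min; less 30 min break → 9 h 47 min
Fri: 06:28–16:55 = 10 h 27 min; less 30 min break → 9 h 57 min
Total worked: 47 h 7 min = 47.12 h.
Threshold 40 h → overtime 7 h 7 min, regular 40 h 0 min.

Regular 40.00 hours, overtime 7.12 hours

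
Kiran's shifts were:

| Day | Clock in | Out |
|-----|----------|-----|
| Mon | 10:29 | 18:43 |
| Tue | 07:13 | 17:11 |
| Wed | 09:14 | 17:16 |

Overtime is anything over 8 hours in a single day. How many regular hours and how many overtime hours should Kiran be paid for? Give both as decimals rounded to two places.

Mon: 10:29–18:43 = 8 h 14 min
Tue: 07:13–17:11 = 9 h 58 min
Wed: 09:14–17:16 = 8 h 2 min
Mon reg 8 h 0 min / OT 0 h 14 min; Tue reg 8 h 0 min / OT 1 h 58 min; Wed reg 8 h 0 min / OT 0 h 2 min.
Totals: regular 24 h 0 min, overtime 2 h 14 min.

Regular 24.00 hours, overtime 2.23 hours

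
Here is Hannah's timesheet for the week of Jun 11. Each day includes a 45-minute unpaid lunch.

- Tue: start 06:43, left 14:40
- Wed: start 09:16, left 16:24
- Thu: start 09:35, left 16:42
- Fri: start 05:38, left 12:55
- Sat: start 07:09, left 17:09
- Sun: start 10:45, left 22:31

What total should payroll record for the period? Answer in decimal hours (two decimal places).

46.75 hours

Tue: 06:43–14:40 = 7 h 57 min; less 45 min break → 7 h 12 min
Wed: 09:16–16:24 = 7 h 8 min; less 45 min break → 6 h 23 min
Thu: 09:35–16:42 = 7 h 7 min; less 45 min break → 6 h 22 min
Fri: 05:38–12:55 = 7 h 17 min; less 45 min break → 6 h 32 min
Sat: 07:09–17:09 = 10 h 0 min; less 45 min break → 9 h 15 min
Sun: 10:45–22:31 = 11 h 46 min; less 45 min break → 11 h 1 min
Total: 7 h 12 min + 6 h 23 min + 6 h 22 min + 6 h 32 min + 9 h 15 min + 11 h 1 min = 46 h 45 min.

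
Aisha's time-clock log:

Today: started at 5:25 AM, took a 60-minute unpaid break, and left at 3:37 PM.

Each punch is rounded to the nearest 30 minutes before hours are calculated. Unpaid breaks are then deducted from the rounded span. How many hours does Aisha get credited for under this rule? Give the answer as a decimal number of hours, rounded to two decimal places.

Today: in 5:25 AM→5:30 AM, out 3:37 PM→3:30 PM; 10 h 0 min − 60 min = 9 h 0 min

9.00 hours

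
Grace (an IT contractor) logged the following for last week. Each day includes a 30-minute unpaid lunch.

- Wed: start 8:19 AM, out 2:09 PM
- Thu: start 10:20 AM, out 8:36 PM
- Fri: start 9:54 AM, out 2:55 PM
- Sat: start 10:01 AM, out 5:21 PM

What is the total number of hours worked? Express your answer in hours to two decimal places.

Wed: 8:19 AM–2:09 PM = 5 h 50 min; less 30 min break → 5 h 20 min
Thu: 10:20 AM–8:36 PM = 10 h 16 min; less 30 min break → 9 h 46 min
Fri: 9:54 AM–2:55 PM = 5 h 1 min; less 30 min break → 4 h 31 min
Sat: 10:01 AM–5:21 PM = 7 h 20 min; less 30 min break → 6 h 50 min
Total: 5 h 20 min + 9 h 46 min + 4 h 31 min + 6 h 50 min = 26 h 27 min.

26.45 hours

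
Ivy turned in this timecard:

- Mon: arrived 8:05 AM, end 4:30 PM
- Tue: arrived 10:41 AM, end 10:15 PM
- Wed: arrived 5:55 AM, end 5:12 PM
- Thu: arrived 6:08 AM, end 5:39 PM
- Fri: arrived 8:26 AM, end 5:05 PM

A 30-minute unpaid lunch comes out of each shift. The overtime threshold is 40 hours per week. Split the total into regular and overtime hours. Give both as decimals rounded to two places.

Mon: 8:05 AM–4:30 PM = 8 h 25 min; less 30 min break → 7 h 55 min
Tue: 10:41 AM–10:15 PM = 11 h 34 min; less 30 min break → 11 h 4 min
Wed: 5:55 AM–5:12 PM = 11 h 17 min; less 30 min break → 10 h 47 min
Thu: 6:08 AM–5:39 PM = 11 h 31 min; less 30 min break → 11 h 1 min
Fri: 8:26 AM–5:05 PM = 8 h 39 min; less 30 min break → 8 h 9 min
Total worked: 48 h 56 min = 48.93 h.
Threshold 40 h → overtime 8 h 56 min, regular 40 h 0 min.

Regular 40.00 hours, overtime 8.93 hours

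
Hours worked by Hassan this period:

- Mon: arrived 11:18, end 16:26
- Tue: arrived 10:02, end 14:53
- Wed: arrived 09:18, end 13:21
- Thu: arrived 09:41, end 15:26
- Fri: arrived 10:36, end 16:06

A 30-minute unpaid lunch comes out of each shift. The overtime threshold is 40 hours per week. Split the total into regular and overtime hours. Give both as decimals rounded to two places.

Mon: 11:18–16:26 = 5 h 8 min; less 30 min break → 4 h 38 min
Tue: 10:02–14:53 = 4 h 51 min; less 30 min break → 4 h 21 min
Wed: 09:18–13:21 = 4 h 3 min; less 30 min break → 3 h 33 min
Thu: 09:41–15:26 = 5 h 45 min; less 30 min break → 5 h 15 min
Fri: 10:36–16:06 = 5 h 30 min; less 30 min break → 5 h 0 min
Total worked: 22 h 47 min = 22.78 h.
Threshold 40 h → overtime 0 h 0 min, regular 22 h 47 min.

Regular 22.78 hours, overtime 0.00 hours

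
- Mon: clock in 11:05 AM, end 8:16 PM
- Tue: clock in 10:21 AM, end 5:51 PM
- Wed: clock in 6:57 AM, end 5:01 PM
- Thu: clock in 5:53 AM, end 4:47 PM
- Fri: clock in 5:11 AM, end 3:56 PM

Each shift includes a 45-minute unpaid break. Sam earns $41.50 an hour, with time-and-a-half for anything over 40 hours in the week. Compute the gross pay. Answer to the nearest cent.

Mon: 11:05 AM–8:16 PM = 9 h 11 min; less 45 min break → 8 h 26 min
Tue: 10:21 AM–5:51 PM = 7 h 30 min; less 45 min break → 6 h 45 min
Wed: 6:57 AM–5:01 PM = 10 h 4 min; less 45 min break → 9 h 19 min
Thu: 5:53 AM–4:47 PM = 10 h 54 min; less 45 min break → 10 h 9 min
Fri: 5:11 AM–3:56 PM = 10 h 45 min; less 45 min break → 10 h 0 min
Total worked: 44 h 39 min = 2679 min.
Regular 40 h 0 min = 2400 min at $41.50/h; overtime 4 h 39 min = 279 min at $62.25/h.
Pay = (2400 × $41.50 + 279 × $62.25) ÷ 60 = $1949.46.

$1949.46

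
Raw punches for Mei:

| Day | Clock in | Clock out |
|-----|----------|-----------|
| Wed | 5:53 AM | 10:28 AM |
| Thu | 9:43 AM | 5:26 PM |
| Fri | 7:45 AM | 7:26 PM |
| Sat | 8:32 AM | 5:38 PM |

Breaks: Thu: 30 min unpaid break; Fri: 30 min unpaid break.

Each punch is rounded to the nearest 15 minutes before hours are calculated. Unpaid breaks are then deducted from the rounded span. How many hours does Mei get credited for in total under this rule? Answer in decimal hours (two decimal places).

Wed: in 5:53 AM→6:00 AM, out 10:28 AM→10:30 AM; 4 h 30 min
Thu: in 9:43 AM→9:45 AM, out 5:26 PM→5:30 PM; 7 h 45 min − 30 min = 7 h 15 min
Fri: in 7:45 AM→7:45 AM, out 7:26 PM→7:30 PM; 11 h 45 min − 30 min = 11 h 15 min
Sat: in 8:32 AM→8:30 AM, out 5:38 PM→5:45 PM; 9 h 15 min
Total credited: 32 h 15 min.

32.25 hours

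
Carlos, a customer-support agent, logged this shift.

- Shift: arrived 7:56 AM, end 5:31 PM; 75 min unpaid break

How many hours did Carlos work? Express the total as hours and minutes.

Shift: 7:56 AM–5:31 PM = 9 h 35 min; less 75 min break → 8 h 20 min

8 h 20 min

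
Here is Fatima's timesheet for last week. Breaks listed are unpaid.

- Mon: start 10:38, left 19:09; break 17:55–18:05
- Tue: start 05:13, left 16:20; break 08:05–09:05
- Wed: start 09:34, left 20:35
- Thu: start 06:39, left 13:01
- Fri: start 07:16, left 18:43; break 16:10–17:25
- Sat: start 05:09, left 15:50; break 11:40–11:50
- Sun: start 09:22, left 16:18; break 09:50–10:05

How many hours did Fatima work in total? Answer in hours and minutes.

Mon: 10:38–19:09 = 8 h 31 min; less 10 min break → 8 h 21 min
Tue: 05:13–16:20 = 11 h 7 min; less 60 min break → 10 h 7 min
Wed: 09:34–20:35 = 11 h 1 min
Thu: 06:39–13:01 = 6 h 22 min
Fri: 07:16–18:43 = 11 h 27 min; less 75 min break → 10 h 12 min
Sat: 05:09–15:50 = 10 h 41 min; less 10 min break → 10 h 31 min
Sun: 09:22–16:18 = 6 h 56 min; less 15 min break → 6 h 41 min
Total: 8 h 21 min + 10 h 7 min + 11 h 1 min + 6 h 22 min + 10 h 12 min + 10 h 31 min + 6 h 41 min = 63 h 15 min.

63 h 15 min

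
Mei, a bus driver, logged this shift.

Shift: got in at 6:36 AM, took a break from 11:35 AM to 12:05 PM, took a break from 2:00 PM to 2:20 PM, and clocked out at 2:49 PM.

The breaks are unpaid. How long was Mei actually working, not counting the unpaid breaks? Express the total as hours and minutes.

Shift: 6:36 AM–2:49 PM = 8 h 13 min; less 50 min break → 7 h 23 min

7 h 23 min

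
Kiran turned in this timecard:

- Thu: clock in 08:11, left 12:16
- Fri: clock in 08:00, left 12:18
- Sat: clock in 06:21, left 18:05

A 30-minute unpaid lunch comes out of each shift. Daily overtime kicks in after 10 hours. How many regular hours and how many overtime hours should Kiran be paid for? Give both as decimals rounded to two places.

Regular 17.38 hours, overtime 1.23 hours

Thu: 08:11–12:16 = 4 h 5 min; less 30 min break → 3 h 35 min
Fri: 08:00–12:18 = 4 h 18 min; less 30 min break → 3 h 48 min
Sat: 06:21–18:05 = 11 h 44 min; less 30 min break → 11 h 14 min
Thu reg 3 h 35 min / OT 0 h 0 min; Fri reg 3 h 48 min / OT 0 h 0 min; Sat reg 10 h 0 min / OT 1 h 14 min.
Totals: regular 17 h 23 min, overtime 1 h 14 min.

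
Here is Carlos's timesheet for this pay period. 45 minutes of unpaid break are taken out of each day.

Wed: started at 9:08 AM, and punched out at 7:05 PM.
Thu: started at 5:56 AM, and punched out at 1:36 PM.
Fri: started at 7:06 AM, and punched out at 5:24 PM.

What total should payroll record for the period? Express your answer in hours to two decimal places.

Wed: 9:08 AM–7:05 PM = 9 h 57 min; less 45 min break → 9 h 12 min
Thu: 5:56 AM–1:36 PM = 7 h 40 min; less 45 min break → 6 h 55 min
Fri: 7:06 AM–5:24 PM = 10 h 18 min; less 45 min break → 9 h 33 min
Total: 9 h 12 min + 6 h 55 min + 9 h 33 min = 25 h 40 min.

25.67 hours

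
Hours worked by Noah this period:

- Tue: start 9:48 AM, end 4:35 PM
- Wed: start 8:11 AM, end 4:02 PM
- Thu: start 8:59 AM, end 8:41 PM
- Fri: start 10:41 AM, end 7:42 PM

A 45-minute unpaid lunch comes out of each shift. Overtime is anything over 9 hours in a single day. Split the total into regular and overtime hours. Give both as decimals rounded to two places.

Tue: 9:48 AM–4:35 PM = 6 h 47 min; less 45 min break → 6 h 2 min
Wed: 8:11 AM–4:02 PM = 7 h 51 min; less 45 min break → 7 h 6 min
Thu: 8:59 AM–8:41 PM = 11 h 42 min; less 45 min break → 10 h 57 min
Fri: 10:41 AM–7:42 PM = 9 h 1 min; less 45 min break → 8 h 16 min
Tue reg 6 h 2 min / OT 0 h 0 min; Wed reg 7 h 6 min / OT 0 h 0 min; Thu reg 9 h 0 min / OT 1 h 57 min; Fri reg 8 h 16 min / OT 0 h 0 min.
Totals: regular 30 h 24 min, overtime 1 h 57 min.

Regular 30.40 hours, overtime 1.95 hours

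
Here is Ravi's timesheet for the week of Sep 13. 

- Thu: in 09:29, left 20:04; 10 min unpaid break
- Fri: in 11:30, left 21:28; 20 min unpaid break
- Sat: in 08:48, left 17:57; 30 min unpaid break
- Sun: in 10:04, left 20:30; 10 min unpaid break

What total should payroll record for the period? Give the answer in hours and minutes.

38 h 58 min

Thu: 09:29–20:04 = 10 h 35 min; less 10 min break → 10 h 25 min
Fri: 11:30–21:28 = 9 h 58 min; less 20 min break → 9 h 38 min
Sat: 08:48–17:57 = 9 h 9 min; less 30 min break → 8 h 39 min
Sun: 10:04–20:30 = 10 h 26 min; less 10 min break → 10 h 16 min
Total: 10 h 25 min + 9 h 38 min + 8 h 39 min + 10 h 16 min = 38 h 58 min.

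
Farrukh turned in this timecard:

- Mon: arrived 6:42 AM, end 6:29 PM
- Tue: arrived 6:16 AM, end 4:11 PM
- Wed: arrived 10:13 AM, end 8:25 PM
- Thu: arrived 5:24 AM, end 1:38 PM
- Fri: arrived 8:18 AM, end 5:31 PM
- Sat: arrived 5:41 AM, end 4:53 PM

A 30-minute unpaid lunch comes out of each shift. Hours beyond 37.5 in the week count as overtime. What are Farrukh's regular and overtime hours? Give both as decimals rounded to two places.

Mon: 6:42 AM–6:29 PM = 11 h 47 min; less 30 min break → 11 h 17 min
Tue: 6:16 AM–4:11 PM = 9 h 55 min; less 30 min break → 9 h 25 min
Wed: 10:13 AM–8:25 PM = 10 h 12 min; less 30 min break → 9 h 42 min
Thu: 5:24 AM–1:38 PM = 8 h 14 min; less 30 min break → 7 h 44 min
Fri: 8:18 AM–5:31 PM = 9 h 13 min; less 30 min break → 8 h 43 min
Sat: 5:41 AM–4:53 PM = 11 h 12 min; less 30 min break → 10 h 42 min
Total worked: 57 h 33 min = 57.55 h.
Threshold 37.5 h → overtime 20 h 3 min, regular 37 h 30 min.

Regular 37.50 hours, overtime 20.05 hours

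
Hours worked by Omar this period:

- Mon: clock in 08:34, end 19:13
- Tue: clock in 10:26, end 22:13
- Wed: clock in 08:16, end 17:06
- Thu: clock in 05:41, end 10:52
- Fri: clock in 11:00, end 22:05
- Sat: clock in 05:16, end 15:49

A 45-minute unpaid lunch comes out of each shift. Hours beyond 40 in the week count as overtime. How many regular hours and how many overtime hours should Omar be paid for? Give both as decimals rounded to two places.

Regular 40.00 hours, overtime 13.58 hours

Mon: 08:34–19:13 = 10 h 39 min; less 45 min break → 9 h 54 min
Tue: 10:26–22:13 = 11 h 47 min; less 45 min break → 11 h 2 min
Wed: 08:16–17:06 = 8 h 50 min; less 45 min break → 8 h 5 min
Thu: 05:41–10:52 = 5 h 11 min; less 45 min break → 4 h 26 min
Fri: 11:00–22:05 = 11 h 5 min; less 45 min break → 10 h 20 min
Sat: 05:16–15:49 = 10 h 33 min; less 45 min break → 9 h 48 min
Total worked: 53 h 35 min = 53.58 h.
Threshold 40 h → overtime 13 h 35 min, regular 40 h 0 min.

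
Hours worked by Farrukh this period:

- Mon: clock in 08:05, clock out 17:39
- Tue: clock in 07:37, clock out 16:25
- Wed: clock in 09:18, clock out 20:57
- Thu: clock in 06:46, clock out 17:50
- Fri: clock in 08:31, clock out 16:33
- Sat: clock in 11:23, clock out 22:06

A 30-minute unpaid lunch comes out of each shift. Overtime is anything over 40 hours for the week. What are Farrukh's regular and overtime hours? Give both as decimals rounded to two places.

Mon: 08:05–17:39 = 9 h 34 min; less 30 min break → 9 h 4 min
Tue: 07:37–16:25 = 8 h 48 min; less 30 min break → 8 h 18 min
Wed: 09:18–20:57 = 11 h 39 min; less 30 min break → 11 h 9 min
Thu: 06:46–17:50 = 11 h 4 min; less 30 min break → 10 h 34 min
Fri: 08:31–16:33 = 8 h 2 min; less 30 min break → 7 h 32 min
Sat: 11:23–22:06 = 10 h 43 min; less 30 min break → 10 h 13 min
Total worked: 56 h 50 min = 56.83 h.
Threshold 40 h → overtime 16 h 50 min, regular 40 h 0 min.

Regular 40.00 hours, overtime 16.83 hours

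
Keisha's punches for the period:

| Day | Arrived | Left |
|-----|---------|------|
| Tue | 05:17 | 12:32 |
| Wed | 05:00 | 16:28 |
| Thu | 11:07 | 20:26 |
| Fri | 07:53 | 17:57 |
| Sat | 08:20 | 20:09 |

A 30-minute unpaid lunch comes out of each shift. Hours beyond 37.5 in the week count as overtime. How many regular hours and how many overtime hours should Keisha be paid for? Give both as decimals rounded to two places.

Tue: 05:17–12:32 = 7 h 15 min; less 30 min break → 6 h 45 min
Wed: 05:00–16:28 = 11 h 28 min; less 30 min break → 10 h 58 min
Thu: 11:07–20:26 = 9 h 19 min; less 30 min break → 8 h 49 min
Fri: 07:53–17:57 = 10 h 4 min; less 30 min break → 9 h 34 min
Sat: 08:20–20:09 = 11 h 49 min; less 30 min break → 11 h 19 min
Total worked: 47 h 25 min = 47.42 h.
Threshold 37.5 h → overtime 9 h 55 min, regular 37 h 30 min.

Regular 37.50 hours, overtime 9.92 hours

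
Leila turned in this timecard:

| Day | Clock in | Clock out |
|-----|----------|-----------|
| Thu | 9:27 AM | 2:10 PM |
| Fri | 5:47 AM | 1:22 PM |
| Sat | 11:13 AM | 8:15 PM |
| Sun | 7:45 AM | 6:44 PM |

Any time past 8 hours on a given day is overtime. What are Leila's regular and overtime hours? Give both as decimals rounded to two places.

Thu: 9:27 AM–2:10 PM = 4 h 43 min
Fri: 5:47 AM–1:22 PM = 7 h 35 min
Sat: 11:13 AM–8:15 PM = 9 h 2 min
Sun: 7:45 AM–6:44 PM = 10 h 59 min
Thu reg 4 h 43 min / OT 0 h 0 min; Fri reg 7 h 35 min / OT 0 h 0 min; Sat reg 8 h 0 min / OT 1 h 2 min; Sun reg 8 h 0 min / OT 2 h 59 min.
Totals: regular 28 h 18 min, overtime 4 h 1 min.

Regular 28.30 hours, overtime 4.02 hours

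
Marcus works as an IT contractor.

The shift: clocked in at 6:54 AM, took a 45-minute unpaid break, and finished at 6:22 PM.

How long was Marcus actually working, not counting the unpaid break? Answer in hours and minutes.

10 h 43 min

The shift: 6:54 AM–6:22 PM = 11 h 28 min; less 45 min break → 10 h 43 min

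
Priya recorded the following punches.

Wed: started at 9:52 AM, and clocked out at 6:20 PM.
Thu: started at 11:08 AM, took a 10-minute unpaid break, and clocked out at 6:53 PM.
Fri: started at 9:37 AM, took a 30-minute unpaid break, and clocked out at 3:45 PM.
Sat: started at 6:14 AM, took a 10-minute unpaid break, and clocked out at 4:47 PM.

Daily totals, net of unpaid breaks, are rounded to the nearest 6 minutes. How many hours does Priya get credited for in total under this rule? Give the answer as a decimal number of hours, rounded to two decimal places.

Wed: 9:52 AM–6:20 PM = 8 h 28 min → rounds to 8 h 30 min
Thu: 11:08 AM–6:53 PM = 7 h 45 min − 10 min = 7 h 35 min → rounds to 7 h 36 min
Fri: 9:37 AM–3:45 PM = 6 h 8 min − 30 min = 5 h 38 min → rounds to 5 h 36 min
Sat: 6:14 AM–4:47 PM = 10 h 33 min − 10 min = 10 h 23 min → rounds to 10 h 24 min
Total credited: 32 h 6 min.

32.10 hours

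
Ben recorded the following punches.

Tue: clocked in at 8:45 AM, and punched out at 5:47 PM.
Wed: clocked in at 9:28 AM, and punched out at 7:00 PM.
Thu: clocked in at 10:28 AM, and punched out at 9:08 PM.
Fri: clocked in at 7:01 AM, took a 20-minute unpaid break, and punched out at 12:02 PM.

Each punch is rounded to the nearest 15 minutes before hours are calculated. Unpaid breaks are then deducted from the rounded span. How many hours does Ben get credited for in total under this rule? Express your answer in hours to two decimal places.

Tue: in 8:45 AM→8:45 AM, out 5:47 PM→5:45 PM; 9 h 0 min
Wed: in 9:28 AM→9:30 AM, out 7:00 PM→7:00 PM; 9 h 30 min
Thu: in 10:28 AM→10:30 AM, out 9:08 PM→9:15 PM; 10 h 45 min
Fri: in 7:01 AM→7:00 AM, out 12:02 PM→12:00 PM; 5 h 0 min − 20 min = 4 h 40 min
Total credited: 33 h 55 min.

33.92 hours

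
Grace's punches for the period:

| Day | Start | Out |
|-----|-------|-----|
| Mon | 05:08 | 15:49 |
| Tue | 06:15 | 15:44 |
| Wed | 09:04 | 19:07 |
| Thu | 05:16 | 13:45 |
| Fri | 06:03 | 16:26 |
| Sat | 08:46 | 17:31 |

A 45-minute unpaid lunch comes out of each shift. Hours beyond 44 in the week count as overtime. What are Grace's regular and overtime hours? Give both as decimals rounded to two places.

Mon: 05:08–15:49 = 10 h 41 min; less 45 min break → 9 h 56 min
Tue: 06:15–15:44 = 9 h 29 min; less 45 min break → 8 h 44 min
Wed: 09:04–19:07 = 10 h 3 min; less 45 min break → 9 h 18 min
Thu: 05:16–13:45 = 8 h 29 min; less 45 min break → 7 h 44 min
Fri: 06:03–16:26 = 10 h 23 min; less 45 min break → 9 h 38 min
Sat: 08:46–17:31 = 8 h 45 min; less 45 min break → 8 h 0 min
Total worked: 53 h 20 min = 53.33 h.
Threshold 44 h → overtime 9 h 20 min, regular 44 h 0 min.

Regular 44.00 hours, overtime 9.33 hours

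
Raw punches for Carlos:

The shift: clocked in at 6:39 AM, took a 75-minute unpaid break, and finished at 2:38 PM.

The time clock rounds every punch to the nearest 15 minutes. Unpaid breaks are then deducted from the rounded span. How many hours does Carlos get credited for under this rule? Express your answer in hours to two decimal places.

The shift: in 6:39 AM→6:45 AM, out 2:38 PM→2:45 PM; 8 h 0 min − 75 min = 6 h 45 min

6.75 hours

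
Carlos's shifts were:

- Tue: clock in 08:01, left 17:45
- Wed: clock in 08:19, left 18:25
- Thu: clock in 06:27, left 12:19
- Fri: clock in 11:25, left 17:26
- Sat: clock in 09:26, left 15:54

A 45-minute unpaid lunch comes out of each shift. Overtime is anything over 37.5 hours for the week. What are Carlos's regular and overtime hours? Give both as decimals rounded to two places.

Regular 34.43 hours, overtime 0.00 hours

Tue: 08:01–17:45 = 9 h 44 min; less 45 min break → 8 h 59 min
Wed: 08:19–18:25 = 10 h 6 min; less 45 min break → 9 h 21 min
Thu: 06:27–12:19 = 5 h 52 min; less 45 min break → 5 h 7 min
Fri: 11:25–17:26 = 6 h 1 min; less 45 min break → 5 h 16 min
Sat: 09:26–15:54 = 6 h 28 min; less 45 min break → 5 h 43 min
Total worked: 34 h 26 min = 34.43 h.
Threshold 37.5 h → overtime 0 h 0 min, regular 34 h 26 min.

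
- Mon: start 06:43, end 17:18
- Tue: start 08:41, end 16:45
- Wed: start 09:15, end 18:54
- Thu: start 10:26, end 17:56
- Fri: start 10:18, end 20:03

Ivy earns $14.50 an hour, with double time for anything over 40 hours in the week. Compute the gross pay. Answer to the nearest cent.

$740.95

Mon: 06:43–17:18 = 10 h 35 min
Tue: 08:41–16:45 = 8 h 4 min
Wed: 09:15–18:54 = 9 h 39 min
Thu: 10:26–17:56 = 7 h 30 min
Fri: 10:18–20:03 = 9 h 45 min
Total worked: 45 h 33 min = 2733 min.
Regular 40 h 0 min = 2400 min at $14.50/h; overtime 5 h 33 min = 333 min at $29.00/h.
Pay = (2400 × $14.50 + 333 × $29.00) ÷ 60 = $740.95.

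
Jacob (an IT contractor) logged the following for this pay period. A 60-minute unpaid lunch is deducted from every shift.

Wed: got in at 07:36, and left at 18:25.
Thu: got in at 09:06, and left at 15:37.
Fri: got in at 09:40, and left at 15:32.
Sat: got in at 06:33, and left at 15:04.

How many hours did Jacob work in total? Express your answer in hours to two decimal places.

Wed: 07:36–18:25 = 10 h 49 min; less 60 min break → 9 h 49 min
Thu: 09:06–15:37 = 6 h 31 min; less 60 min break → 5 h 31 min
Fri: 09:40–15:32 = 5 h 52 min; less 60 min break → 4 h 52 min
Sat: 06:33–15:04 = 8 h 31 min; less 60 min break → 7 h 31 min
Total: 9 h 49 min + 5 h 31 min + 4 h 52 min + 7 h 31 min = 27 h 43 min.

27.72 hours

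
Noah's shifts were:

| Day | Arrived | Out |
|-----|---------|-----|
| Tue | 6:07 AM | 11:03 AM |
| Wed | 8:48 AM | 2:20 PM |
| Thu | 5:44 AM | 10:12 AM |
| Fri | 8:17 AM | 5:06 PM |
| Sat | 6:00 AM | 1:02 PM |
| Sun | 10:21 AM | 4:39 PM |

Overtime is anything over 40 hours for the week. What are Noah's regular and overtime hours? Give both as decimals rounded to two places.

Regular 37.08 hours, overtime 0.00 hours

Tue: 6:07 AM–11:03 AM = 4 h 56 min
Wed: 8:48 AM–2:20 PM = 5 h 32 min
Thu: 5:44 AM–10:12 AM = 4 h 28 min
Fri: 8:17 AM–5:06 PM = 8 h 49 min
Sat: 6:00 AM–1:02 PM = 7 h 2 min
Sun: 10:21 AM–4:39 PM = 6 h 18 min
Total worked: 37 h 5 min = 37.08 h.
Threshold 40 h → overtime 0 h 0 min, regular 37 h 5 min.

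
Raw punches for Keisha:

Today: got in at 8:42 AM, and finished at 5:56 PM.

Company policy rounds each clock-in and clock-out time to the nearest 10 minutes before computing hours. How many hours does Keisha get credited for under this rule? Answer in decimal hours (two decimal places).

9.33 hours

Today: in 8:42 AM→8:40 AM, out 5:56 PM→6:00 PM; 9 h 20 min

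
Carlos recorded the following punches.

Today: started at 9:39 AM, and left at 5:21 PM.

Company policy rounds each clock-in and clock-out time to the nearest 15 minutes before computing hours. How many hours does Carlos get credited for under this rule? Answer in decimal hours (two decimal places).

7.50 hours

Today: in 9:39 AM→9:45 AM, out 5:21 PM→5:15 PM; 7 h 30 min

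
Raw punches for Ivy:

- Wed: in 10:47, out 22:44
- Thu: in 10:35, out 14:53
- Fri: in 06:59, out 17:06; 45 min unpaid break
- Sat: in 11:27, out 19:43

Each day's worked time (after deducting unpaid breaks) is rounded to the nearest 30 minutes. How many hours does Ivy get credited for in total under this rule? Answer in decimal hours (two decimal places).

Wed: 10:47–22:44 = 11 h 57 min → rounds to 12 h 0 min
Thu: 10:35–14:53 = 4 h 18 min → rounds to 4 h 30 min
Fri: 06:59–17:06 = 10 h 7 min − 45 min = 9 h 22 min → rounds to 9 h 30 min
Sat: 11:27–19:43 = 8 h 16 min → rounds to 8 h 30 min
Total credited: 34 h 30 min.

34.50 hours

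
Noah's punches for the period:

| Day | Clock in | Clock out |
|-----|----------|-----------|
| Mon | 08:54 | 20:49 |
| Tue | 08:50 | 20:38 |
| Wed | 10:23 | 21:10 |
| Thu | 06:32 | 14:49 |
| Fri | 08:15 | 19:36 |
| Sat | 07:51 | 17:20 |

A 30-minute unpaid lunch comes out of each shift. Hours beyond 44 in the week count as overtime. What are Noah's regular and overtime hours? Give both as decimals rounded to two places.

Mon: 08:54–20:49 = 11 h 55 min; less 30 min break → 11 h 25 min
Tue: 08:50–20:38 = 11 h 48 min; less 30 min break → 11 h 18 min
Wed: 10:23–21:10 = 10 h 47 min; less 30 min break → 10 h 17 min
Thu: 06:32–14:49 = 8 h 17 min; less 30 min break → 7 h 47 min
Fri: 08:15–19:36 = 11 h 21 min; less 30 min break → 10 h 51 min
Sat: 07:51–17:20 = 9 h 29 min; less 30 min break → 8 h 59 min
Total worked: 60 h 37 min = 60.62 h.
Threshold 44 h → overtime 16 h 37 min, regular 44 h 0 min.

Regular 44.00 hours, overtime 16.62 hours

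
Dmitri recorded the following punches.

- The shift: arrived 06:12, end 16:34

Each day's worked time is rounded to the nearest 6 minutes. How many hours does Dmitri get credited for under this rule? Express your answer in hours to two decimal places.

The shift: 06:12–16:34 = 10 h 22 min → rounds to 10 h 24 min

10.40 hours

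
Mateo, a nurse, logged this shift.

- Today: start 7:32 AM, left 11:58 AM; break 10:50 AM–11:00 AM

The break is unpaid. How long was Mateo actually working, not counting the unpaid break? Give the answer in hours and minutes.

Today: 7:32 AM–11:58 AM = 4 h 26 min; less 10 min break → 4 h 16 min

4 h 16 min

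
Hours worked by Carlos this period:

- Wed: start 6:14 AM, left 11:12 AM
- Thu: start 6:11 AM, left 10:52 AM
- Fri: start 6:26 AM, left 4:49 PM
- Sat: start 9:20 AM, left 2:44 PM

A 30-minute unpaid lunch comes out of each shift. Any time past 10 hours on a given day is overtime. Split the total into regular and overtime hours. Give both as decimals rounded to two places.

Regular 23.43 hours, overtime 0.00 hours

Wed: 6:14 AM–11:12 AM = 4 h 58 min; less 30 min break → 4 h 28 min
Thu: 6:11 AM–10:52 AM = 4 h 41 min; less 30 min break → 4 h 11 min
Fri: 6:26 AM–4:49 PM = 10 h 23 min; less 30 min break → 9 h 53 min
Sat: 9:20 AM–2:44 PM = 5 h 24 min; less 30 min break → 4 h 54 min
Wed reg 4 h 28 min / OT 0 h 0 min; Thu reg 4 h 11 min / OT 0 h 0 min; Fri reg 9 h 53 min / OT 0 h 0 min; Sat reg 4 h 54 min / OT 0 h 0 min.
Totals: regular 23 h 26 min, overtime 0 h 0 min.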